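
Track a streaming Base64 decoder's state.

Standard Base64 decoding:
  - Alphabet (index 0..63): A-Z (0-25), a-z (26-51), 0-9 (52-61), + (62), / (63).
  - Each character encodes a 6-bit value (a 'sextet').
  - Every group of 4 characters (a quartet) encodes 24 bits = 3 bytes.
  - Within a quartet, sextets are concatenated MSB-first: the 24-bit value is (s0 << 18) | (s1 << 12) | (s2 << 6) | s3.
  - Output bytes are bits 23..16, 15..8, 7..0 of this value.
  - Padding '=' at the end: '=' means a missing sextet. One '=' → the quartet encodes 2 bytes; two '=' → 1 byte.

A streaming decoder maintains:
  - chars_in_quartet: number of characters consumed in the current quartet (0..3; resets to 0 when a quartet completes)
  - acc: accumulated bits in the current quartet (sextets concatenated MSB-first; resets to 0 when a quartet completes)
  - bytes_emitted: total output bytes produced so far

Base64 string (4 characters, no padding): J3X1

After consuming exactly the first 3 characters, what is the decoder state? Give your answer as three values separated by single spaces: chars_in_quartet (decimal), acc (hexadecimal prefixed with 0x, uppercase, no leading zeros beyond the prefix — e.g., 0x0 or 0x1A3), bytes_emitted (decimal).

Answer: 3 0x9DD7 0

Derivation:
After char 0 ('J'=9): chars_in_quartet=1 acc=0x9 bytes_emitted=0
After char 1 ('3'=55): chars_in_quartet=2 acc=0x277 bytes_emitted=0
After char 2 ('X'=23): chars_in_quartet=3 acc=0x9DD7 bytes_emitted=0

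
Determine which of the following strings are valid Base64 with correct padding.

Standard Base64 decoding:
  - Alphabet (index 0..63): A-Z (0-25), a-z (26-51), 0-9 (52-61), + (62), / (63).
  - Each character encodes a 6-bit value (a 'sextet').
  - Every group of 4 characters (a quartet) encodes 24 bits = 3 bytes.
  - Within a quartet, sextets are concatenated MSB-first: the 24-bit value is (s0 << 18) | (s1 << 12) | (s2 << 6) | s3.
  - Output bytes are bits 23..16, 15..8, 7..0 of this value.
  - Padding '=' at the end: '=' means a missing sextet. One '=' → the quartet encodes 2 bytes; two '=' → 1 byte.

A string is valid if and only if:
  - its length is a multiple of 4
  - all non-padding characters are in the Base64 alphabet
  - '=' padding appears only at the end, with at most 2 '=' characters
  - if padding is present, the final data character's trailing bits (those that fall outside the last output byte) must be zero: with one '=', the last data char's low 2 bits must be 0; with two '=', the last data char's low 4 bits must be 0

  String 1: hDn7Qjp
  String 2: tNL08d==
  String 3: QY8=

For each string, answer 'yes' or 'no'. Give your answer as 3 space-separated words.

Answer: no no yes

Derivation:
String 1: 'hDn7Qjp' → invalid (len=7 not mult of 4)
String 2: 'tNL08d==' → invalid (bad trailing bits)
String 3: 'QY8=' → valid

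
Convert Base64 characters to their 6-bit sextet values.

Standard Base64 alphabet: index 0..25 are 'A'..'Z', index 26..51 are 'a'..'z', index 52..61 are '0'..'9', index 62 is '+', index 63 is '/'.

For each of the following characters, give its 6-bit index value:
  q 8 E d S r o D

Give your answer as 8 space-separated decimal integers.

'q': a..z range, 26 + ord('q') − ord('a') = 42
'8': 0..9 range, 52 + ord('8') − ord('0') = 60
'E': A..Z range, ord('E') − ord('A') = 4
'd': a..z range, 26 + ord('d') − ord('a') = 29
'S': A..Z range, ord('S') − ord('A') = 18
'r': a..z range, 26 + ord('r') − ord('a') = 43
'o': a..z range, 26 + ord('o') − ord('a') = 40
'D': A..Z range, ord('D') − ord('A') = 3

Answer: 42 60 4 29 18 43 40 3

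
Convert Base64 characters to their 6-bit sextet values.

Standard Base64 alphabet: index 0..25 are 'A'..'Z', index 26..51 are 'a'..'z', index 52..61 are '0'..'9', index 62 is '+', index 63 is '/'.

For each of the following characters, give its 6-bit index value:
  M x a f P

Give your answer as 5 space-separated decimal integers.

'M': A..Z range, ord('M') − ord('A') = 12
'x': a..z range, 26 + ord('x') − ord('a') = 49
'a': a..z range, 26 + ord('a') − ord('a') = 26
'f': a..z range, 26 + ord('f') − ord('a') = 31
'P': A..Z range, ord('P') − ord('A') = 15

Answer: 12 49 26 31 15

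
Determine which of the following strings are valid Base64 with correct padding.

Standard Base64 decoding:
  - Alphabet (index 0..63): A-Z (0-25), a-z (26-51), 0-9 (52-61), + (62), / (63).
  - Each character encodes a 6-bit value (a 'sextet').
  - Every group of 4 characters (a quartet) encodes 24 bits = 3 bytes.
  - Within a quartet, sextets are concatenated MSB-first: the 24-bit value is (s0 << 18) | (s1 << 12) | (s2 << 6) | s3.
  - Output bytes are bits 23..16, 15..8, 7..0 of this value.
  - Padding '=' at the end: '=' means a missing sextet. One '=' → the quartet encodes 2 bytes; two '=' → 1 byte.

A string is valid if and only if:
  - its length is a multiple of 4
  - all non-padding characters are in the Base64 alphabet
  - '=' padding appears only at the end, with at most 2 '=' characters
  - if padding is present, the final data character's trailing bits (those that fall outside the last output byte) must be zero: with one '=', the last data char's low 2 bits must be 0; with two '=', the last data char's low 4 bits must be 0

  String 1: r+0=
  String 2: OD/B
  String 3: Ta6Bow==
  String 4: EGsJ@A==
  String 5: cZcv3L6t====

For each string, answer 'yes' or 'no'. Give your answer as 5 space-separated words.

String 1: 'r+0=' → valid
String 2: 'OD/B' → valid
String 3: 'Ta6Bow==' → valid
String 4: 'EGsJ@A==' → invalid (bad char(s): ['@'])
String 5: 'cZcv3L6t====' → invalid (4 pad chars (max 2))

Answer: yes yes yes no no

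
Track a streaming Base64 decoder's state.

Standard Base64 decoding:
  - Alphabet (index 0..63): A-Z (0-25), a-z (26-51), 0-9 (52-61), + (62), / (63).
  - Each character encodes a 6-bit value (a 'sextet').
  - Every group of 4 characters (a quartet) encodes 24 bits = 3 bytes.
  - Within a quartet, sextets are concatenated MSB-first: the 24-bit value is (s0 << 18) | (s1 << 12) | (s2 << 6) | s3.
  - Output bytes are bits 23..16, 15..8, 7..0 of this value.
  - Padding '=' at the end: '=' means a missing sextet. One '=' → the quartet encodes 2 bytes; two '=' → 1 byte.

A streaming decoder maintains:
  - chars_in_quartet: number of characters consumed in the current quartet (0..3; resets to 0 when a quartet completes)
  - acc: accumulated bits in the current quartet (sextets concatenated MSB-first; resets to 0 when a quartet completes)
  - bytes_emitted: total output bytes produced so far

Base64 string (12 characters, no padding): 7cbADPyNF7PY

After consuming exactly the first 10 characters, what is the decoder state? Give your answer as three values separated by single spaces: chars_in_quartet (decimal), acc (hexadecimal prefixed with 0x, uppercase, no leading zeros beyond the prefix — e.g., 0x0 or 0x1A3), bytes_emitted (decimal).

After char 0 ('7'=59): chars_in_quartet=1 acc=0x3B bytes_emitted=0
After char 1 ('c'=28): chars_in_quartet=2 acc=0xEDC bytes_emitted=0
After char 2 ('b'=27): chars_in_quartet=3 acc=0x3B71B bytes_emitted=0
After char 3 ('A'=0): chars_in_quartet=4 acc=0xEDC6C0 -> emit ED C6 C0, reset; bytes_emitted=3
After char 4 ('D'=3): chars_in_quartet=1 acc=0x3 bytes_emitted=3
After char 5 ('P'=15): chars_in_quartet=2 acc=0xCF bytes_emitted=3
After char 6 ('y'=50): chars_in_quartet=3 acc=0x33F2 bytes_emitted=3
After char 7 ('N'=13): chars_in_quartet=4 acc=0xCFC8D -> emit 0C FC 8D, reset; bytes_emitted=6
After char 8 ('F'=5): chars_in_quartet=1 acc=0x5 bytes_emitted=6
After char 9 ('7'=59): chars_in_quartet=2 acc=0x17B bytes_emitted=6

Answer: 2 0x17B 6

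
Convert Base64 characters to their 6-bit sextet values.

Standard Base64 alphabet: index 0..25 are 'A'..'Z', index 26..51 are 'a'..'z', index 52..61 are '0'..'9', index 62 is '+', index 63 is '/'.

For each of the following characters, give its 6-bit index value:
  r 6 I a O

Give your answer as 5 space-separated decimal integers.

Answer: 43 58 8 26 14

Derivation:
'r': a..z range, 26 + ord('r') − ord('a') = 43
'6': 0..9 range, 52 + ord('6') − ord('0') = 58
'I': A..Z range, ord('I') − ord('A') = 8
'a': a..z range, 26 + ord('a') − ord('a') = 26
'O': A..Z range, ord('O') − ord('A') = 14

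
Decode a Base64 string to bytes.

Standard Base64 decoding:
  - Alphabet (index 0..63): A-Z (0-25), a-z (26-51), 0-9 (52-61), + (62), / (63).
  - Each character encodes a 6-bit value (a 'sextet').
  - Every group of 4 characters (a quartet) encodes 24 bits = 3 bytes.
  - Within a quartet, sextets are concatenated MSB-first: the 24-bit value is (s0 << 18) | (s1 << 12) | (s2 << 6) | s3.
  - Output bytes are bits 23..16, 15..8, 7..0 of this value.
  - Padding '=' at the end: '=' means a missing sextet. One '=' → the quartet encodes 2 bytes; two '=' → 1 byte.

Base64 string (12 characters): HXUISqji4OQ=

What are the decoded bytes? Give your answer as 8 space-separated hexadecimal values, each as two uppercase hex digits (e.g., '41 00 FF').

After char 0 ('H'=7): chars_in_quartet=1 acc=0x7 bytes_emitted=0
After char 1 ('X'=23): chars_in_quartet=2 acc=0x1D7 bytes_emitted=0
After char 2 ('U'=20): chars_in_quartet=3 acc=0x75D4 bytes_emitted=0
After char 3 ('I'=8): chars_in_quartet=4 acc=0x1D7508 -> emit 1D 75 08, reset; bytes_emitted=3
After char 4 ('S'=18): chars_in_quartet=1 acc=0x12 bytes_emitted=3
After char 5 ('q'=42): chars_in_quartet=2 acc=0x4AA bytes_emitted=3
After char 6 ('j'=35): chars_in_quartet=3 acc=0x12AA3 bytes_emitted=3
After char 7 ('i'=34): chars_in_quartet=4 acc=0x4AA8E2 -> emit 4A A8 E2, reset; bytes_emitted=6
After char 8 ('4'=56): chars_in_quartet=1 acc=0x38 bytes_emitted=6
After char 9 ('O'=14): chars_in_quartet=2 acc=0xE0E bytes_emitted=6
After char 10 ('Q'=16): chars_in_quartet=3 acc=0x38390 bytes_emitted=6
Padding '=': partial quartet acc=0x38390 -> emit E0 E4; bytes_emitted=8

Answer: 1D 75 08 4A A8 E2 E0 E4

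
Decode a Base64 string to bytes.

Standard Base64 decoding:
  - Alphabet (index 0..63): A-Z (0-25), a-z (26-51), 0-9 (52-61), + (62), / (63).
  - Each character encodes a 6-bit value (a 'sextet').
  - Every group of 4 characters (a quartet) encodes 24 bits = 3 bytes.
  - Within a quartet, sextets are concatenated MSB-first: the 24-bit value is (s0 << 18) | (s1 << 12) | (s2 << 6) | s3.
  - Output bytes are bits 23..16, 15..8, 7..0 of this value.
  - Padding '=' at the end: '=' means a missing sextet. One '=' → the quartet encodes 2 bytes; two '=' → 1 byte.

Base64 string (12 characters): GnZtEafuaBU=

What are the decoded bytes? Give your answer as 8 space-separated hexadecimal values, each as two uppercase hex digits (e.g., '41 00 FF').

After char 0 ('G'=6): chars_in_quartet=1 acc=0x6 bytes_emitted=0
After char 1 ('n'=39): chars_in_quartet=2 acc=0x1A7 bytes_emitted=0
After char 2 ('Z'=25): chars_in_quartet=3 acc=0x69D9 bytes_emitted=0
After char 3 ('t'=45): chars_in_quartet=4 acc=0x1A766D -> emit 1A 76 6D, reset; bytes_emitted=3
After char 4 ('E'=4): chars_in_quartet=1 acc=0x4 bytes_emitted=3
After char 5 ('a'=26): chars_in_quartet=2 acc=0x11A bytes_emitted=3
After char 6 ('f'=31): chars_in_quartet=3 acc=0x469F bytes_emitted=3
After char 7 ('u'=46): chars_in_quartet=4 acc=0x11A7EE -> emit 11 A7 EE, reset; bytes_emitted=6
After char 8 ('a'=26): chars_in_quartet=1 acc=0x1A bytes_emitted=6
After char 9 ('B'=1): chars_in_quartet=2 acc=0x681 bytes_emitted=6
After char 10 ('U'=20): chars_in_quartet=3 acc=0x1A054 bytes_emitted=6
Padding '=': partial quartet acc=0x1A054 -> emit 68 15; bytes_emitted=8

Answer: 1A 76 6D 11 A7 EE 68 15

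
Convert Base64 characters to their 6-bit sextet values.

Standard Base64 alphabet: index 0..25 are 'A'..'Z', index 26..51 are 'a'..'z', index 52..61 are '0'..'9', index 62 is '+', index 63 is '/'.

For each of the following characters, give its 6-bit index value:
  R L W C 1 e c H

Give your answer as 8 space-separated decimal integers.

Answer: 17 11 22 2 53 30 28 7

Derivation:
'R': A..Z range, ord('R') − ord('A') = 17
'L': A..Z range, ord('L') − ord('A') = 11
'W': A..Z range, ord('W') − ord('A') = 22
'C': A..Z range, ord('C') − ord('A') = 2
'1': 0..9 range, 52 + ord('1') − ord('0') = 53
'e': a..z range, 26 + ord('e') − ord('a') = 30
'c': a..z range, 26 + ord('c') − ord('a') = 28
'H': A..Z range, ord('H') − ord('A') = 7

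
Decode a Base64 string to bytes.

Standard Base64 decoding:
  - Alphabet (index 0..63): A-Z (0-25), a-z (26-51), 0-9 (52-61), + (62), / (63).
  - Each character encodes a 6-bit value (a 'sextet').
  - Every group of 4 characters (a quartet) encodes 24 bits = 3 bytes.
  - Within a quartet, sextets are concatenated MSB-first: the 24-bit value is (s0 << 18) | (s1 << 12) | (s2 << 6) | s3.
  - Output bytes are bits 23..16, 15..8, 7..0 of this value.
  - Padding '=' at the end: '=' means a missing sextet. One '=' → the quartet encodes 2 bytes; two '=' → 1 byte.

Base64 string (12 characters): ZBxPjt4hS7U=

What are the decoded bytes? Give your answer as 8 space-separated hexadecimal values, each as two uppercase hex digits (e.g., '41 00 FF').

After char 0 ('Z'=25): chars_in_quartet=1 acc=0x19 bytes_emitted=0
After char 1 ('B'=1): chars_in_quartet=2 acc=0x641 bytes_emitted=0
After char 2 ('x'=49): chars_in_quartet=3 acc=0x19071 bytes_emitted=0
After char 3 ('P'=15): chars_in_quartet=4 acc=0x641C4F -> emit 64 1C 4F, reset; bytes_emitted=3
After char 4 ('j'=35): chars_in_quartet=1 acc=0x23 bytes_emitted=3
After char 5 ('t'=45): chars_in_quartet=2 acc=0x8ED bytes_emitted=3
After char 6 ('4'=56): chars_in_quartet=3 acc=0x23B78 bytes_emitted=3
After char 7 ('h'=33): chars_in_quartet=4 acc=0x8EDE21 -> emit 8E DE 21, reset; bytes_emitted=6
After char 8 ('S'=18): chars_in_quartet=1 acc=0x12 bytes_emitted=6
After char 9 ('7'=59): chars_in_quartet=2 acc=0x4BB bytes_emitted=6
After char 10 ('U'=20): chars_in_quartet=3 acc=0x12ED4 bytes_emitted=6
Padding '=': partial quartet acc=0x12ED4 -> emit 4B B5; bytes_emitted=8

Answer: 64 1C 4F 8E DE 21 4B B5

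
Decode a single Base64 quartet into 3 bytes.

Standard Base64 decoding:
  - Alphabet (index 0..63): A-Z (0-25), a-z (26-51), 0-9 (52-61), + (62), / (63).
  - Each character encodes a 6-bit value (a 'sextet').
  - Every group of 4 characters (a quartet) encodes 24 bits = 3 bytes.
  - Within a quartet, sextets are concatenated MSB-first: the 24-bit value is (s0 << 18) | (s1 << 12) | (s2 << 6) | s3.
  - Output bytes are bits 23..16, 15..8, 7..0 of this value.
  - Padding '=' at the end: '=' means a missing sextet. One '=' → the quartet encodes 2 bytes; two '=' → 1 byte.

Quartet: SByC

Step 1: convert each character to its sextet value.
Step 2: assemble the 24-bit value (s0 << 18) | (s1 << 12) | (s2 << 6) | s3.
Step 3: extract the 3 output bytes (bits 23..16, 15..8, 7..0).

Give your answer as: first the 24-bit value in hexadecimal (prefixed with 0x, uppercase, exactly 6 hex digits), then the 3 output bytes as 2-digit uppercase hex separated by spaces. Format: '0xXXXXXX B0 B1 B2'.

Sextets: S=18, B=1, y=50, C=2
24-bit: (18<<18) | (1<<12) | (50<<6) | 2
      = 0x480000 | 0x001000 | 0x000C80 | 0x000002
      = 0x481C82
Bytes: (v>>16)&0xFF=48, (v>>8)&0xFF=1C, v&0xFF=82

Answer: 0x481C82 48 1C 82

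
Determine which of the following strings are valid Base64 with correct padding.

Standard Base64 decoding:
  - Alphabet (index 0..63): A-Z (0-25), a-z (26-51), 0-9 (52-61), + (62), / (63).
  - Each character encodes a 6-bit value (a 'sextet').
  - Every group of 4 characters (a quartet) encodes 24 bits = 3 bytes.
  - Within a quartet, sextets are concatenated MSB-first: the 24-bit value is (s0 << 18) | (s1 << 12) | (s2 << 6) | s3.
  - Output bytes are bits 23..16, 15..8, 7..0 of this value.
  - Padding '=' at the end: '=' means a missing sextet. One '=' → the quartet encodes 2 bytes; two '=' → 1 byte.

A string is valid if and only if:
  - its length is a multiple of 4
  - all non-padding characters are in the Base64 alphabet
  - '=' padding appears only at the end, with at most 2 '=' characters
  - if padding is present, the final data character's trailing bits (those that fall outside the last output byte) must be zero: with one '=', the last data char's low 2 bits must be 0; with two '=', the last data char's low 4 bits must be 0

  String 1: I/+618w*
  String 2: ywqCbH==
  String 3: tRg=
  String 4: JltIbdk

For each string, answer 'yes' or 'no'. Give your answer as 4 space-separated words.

Answer: no no yes no

Derivation:
String 1: 'I/+618w*' → invalid (bad char(s): ['*'])
String 2: 'ywqCbH==' → invalid (bad trailing bits)
String 3: 'tRg=' → valid
String 4: 'JltIbdk' → invalid (len=7 not mult of 4)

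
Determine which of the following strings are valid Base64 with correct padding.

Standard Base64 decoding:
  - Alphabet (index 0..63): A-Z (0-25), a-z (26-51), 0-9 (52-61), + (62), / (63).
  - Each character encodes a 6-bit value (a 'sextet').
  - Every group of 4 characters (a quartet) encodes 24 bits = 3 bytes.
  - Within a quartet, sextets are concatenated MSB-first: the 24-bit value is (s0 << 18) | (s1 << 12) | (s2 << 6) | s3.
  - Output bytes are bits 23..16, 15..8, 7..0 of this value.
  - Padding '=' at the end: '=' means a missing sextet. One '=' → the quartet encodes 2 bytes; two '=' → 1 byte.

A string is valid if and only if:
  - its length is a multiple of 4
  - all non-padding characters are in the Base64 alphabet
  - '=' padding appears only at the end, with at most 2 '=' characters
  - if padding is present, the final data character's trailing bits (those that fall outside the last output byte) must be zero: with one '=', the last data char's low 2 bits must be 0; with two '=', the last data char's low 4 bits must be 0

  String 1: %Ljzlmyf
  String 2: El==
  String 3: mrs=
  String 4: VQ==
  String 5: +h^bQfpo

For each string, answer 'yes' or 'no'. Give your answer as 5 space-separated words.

Answer: no no yes yes no

Derivation:
String 1: '%Ljzlmyf' → invalid (bad char(s): ['%'])
String 2: 'El==' → invalid (bad trailing bits)
String 3: 'mrs=' → valid
String 4: 'VQ==' → valid
String 5: '+h^bQfpo' → invalid (bad char(s): ['^'])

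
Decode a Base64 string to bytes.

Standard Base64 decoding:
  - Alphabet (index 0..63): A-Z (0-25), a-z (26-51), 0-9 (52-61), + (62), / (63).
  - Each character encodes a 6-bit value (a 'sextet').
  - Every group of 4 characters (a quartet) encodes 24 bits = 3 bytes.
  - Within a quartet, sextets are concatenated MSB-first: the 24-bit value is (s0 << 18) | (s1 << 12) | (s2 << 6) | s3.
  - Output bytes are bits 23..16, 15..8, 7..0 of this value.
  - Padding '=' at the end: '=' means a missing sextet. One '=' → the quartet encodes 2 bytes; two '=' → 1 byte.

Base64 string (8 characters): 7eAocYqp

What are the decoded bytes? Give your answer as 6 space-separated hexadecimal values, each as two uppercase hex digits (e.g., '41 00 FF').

Answer: ED E0 28 71 8A A9

Derivation:
After char 0 ('7'=59): chars_in_quartet=1 acc=0x3B bytes_emitted=0
After char 1 ('e'=30): chars_in_quartet=2 acc=0xEDE bytes_emitted=0
After char 2 ('A'=0): chars_in_quartet=3 acc=0x3B780 bytes_emitted=0
After char 3 ('o'=40): chars_in_quartet=4 acc=0xEDE028 -> emit ED E0 28, reset; bytes_emitted=3
After char 4 ('c'=28): chars_in_quartet=1 acc=0x1C bytes_emitted=3
After char 5 ('Y'=24): chars_in_quartet=2 acc=0x718 bytes_emitted=3
After char 6 ('q'=42): chars_in_quartet=3 acc=0x1C62A bytes_emitted=3
After char 7 ('p'=41): chars_in_quartet=4 acc=0x718AA9 -> emit 71 8A A9, reset; bytes_emitted=6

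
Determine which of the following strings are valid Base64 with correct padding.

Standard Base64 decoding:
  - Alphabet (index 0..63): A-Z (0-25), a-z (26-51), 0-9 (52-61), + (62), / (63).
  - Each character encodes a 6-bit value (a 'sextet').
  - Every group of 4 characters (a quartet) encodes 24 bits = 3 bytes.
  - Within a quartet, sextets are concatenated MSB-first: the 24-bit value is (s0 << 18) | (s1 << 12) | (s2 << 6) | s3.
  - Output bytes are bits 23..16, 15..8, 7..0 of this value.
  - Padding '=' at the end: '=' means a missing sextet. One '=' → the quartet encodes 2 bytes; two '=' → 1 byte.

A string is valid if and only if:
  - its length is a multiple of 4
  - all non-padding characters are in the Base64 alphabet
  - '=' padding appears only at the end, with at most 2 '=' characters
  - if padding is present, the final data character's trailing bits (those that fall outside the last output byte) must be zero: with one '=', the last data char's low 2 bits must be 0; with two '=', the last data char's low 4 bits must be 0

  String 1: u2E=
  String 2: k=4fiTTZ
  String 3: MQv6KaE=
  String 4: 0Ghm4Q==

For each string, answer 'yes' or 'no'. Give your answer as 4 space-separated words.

Answer: yes no yes yes

Derivation:
String 1: 'u2E=' → valid
String 2: 'k=4fiTTZ' → invalid (bad char(s): ['=']; '=' in middle)
String 3: 'MQv6KaE=' → valid
String 4: '0Ghm4Q==' → valid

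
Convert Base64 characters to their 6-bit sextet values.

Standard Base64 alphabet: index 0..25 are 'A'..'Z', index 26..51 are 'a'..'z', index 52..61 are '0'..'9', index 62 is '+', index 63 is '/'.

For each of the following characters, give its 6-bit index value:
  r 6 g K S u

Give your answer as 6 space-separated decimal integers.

Answer: 43 58 32 10 18 46

Derivation:
'r': a..z range, 26 + ord('r') − ord('a') = 43
'6': 0..9 range, 52 + ord('6') − ord('0') = 58
'g': a..z range, 26 + ord('g') − ord('a') = 32
'K': A..Z range, ord('K') − ord('A') = 10
'S': A..Z range, ord('S') − ord('A') = 18
'u': a..z range, 26 + ord('u') − ord('a') = 46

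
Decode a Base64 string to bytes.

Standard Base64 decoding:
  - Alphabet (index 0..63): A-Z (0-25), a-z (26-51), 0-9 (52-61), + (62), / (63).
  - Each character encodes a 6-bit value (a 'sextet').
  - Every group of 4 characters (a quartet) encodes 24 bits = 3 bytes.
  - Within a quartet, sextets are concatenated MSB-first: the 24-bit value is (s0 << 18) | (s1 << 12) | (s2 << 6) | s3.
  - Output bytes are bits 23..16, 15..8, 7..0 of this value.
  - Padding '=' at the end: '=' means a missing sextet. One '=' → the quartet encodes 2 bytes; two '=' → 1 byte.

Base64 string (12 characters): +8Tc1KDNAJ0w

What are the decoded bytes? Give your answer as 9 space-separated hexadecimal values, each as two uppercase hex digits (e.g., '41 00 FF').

After char 0 ('+'=62): chars_in_quartet=1 acc=0x3E bytes_emitted=0
After char 1 ('8'=60): chars_in_quartet=2 acc=0xFBC bytes_emitted=0
After char 2 ('T'=19): chars_in_quartet=3 acc=0x3EF13 bytes_emitted=0
After char 3 ('c'=28): chars_in_quartet=4 acc=0xFBC4DC -> emit FB C4 DC, reset; bytes_emitted=3
After char 4 ('1'=53): chars_in_quartet=1 acc=0x35 bytes_emitted=3
After char 5 ('K'=10): chars_in_quartet=2 acc=0xD4A bytes_emitted=3
After char 6 ('D'=3): chars_in_quartet=3 acc=0x35283 bytes_emitted=3
After char 7 ('N'=13): chars_in_quartet=4 acc=0xD4A0CD -> emit D4 A0 CD, reset; bytes_emitted=6
After char 8 ('A'=0): chars_in_quartet=1 acc=0x0 bytes_emitted=6
After char 9 ('J'=9): chars_in_quartet=2 acc=0x9 bytes_emitted=6
After char 10 ('0'=52): chars_in_quartet=3 acc=0x274 bytes_emitted=6
After char 11 ('w'=48): chars_in_quartet=4 acc=0x9D30 -> emit 00 9D 30, reset; bytes_emitted=9

Answer: FB C4 DC D4 A0 CD 00 9D 30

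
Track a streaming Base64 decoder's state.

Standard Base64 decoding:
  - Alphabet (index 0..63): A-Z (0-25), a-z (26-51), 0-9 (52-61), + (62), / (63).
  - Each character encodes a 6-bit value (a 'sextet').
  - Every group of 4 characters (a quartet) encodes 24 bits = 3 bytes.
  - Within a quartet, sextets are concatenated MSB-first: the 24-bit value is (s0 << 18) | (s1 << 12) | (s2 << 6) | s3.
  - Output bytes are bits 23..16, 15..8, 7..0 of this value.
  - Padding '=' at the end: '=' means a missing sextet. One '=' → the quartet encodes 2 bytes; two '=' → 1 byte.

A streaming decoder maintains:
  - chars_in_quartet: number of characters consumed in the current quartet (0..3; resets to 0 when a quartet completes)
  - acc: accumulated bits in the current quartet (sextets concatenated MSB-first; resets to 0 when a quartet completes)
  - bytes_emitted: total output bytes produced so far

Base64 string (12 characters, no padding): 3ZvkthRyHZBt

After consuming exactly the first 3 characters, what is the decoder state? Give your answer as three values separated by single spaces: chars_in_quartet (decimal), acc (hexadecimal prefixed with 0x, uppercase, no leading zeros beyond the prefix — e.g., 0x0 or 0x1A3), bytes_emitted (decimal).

Answer: 3 0x3766F 0

Derivation:
After char 0 ('3'=55): chars_in_quartet=1 acc=0x37 bytes_emitted=0
After char 1 ('Z'=25): chars_in_quartet=2 acc=0xDD9 bytes_emitted=0
After char 2 ('v'=47): chars_in_quartet=3 acc=0x3766F bytes_emitted=0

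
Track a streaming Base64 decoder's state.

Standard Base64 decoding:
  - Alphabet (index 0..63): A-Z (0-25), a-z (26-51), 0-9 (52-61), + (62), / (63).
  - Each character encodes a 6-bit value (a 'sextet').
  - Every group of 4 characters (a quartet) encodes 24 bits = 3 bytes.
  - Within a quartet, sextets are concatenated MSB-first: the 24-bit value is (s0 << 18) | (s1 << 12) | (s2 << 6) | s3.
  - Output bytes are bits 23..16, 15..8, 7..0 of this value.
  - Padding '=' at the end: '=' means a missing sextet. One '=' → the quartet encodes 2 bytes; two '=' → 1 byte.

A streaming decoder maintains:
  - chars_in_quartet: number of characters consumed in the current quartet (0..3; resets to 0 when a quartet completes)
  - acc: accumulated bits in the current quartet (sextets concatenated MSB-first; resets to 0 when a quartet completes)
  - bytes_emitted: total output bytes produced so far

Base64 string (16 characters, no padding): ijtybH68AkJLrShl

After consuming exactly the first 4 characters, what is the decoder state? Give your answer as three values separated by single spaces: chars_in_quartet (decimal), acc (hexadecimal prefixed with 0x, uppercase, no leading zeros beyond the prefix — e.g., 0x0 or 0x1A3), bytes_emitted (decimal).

After char 0 ('i'=34): chars_in_quartet=1 acc=0x22 bytes_emitted=0
After char 1 ('j'=35): chars_in_quartet=2 acc=0x8A3 bytes_emitted=0
After char 2 ('t'=45): chars_in_quartet=3 acc=0x228ED bytes_emitted=0
After char 3 ('y'=50): chars_in_quartet=4 acc=0x8A3B72 -> emit 8A 3B 72, reset; bytes_emitted=3

Answer: 0 0x0 3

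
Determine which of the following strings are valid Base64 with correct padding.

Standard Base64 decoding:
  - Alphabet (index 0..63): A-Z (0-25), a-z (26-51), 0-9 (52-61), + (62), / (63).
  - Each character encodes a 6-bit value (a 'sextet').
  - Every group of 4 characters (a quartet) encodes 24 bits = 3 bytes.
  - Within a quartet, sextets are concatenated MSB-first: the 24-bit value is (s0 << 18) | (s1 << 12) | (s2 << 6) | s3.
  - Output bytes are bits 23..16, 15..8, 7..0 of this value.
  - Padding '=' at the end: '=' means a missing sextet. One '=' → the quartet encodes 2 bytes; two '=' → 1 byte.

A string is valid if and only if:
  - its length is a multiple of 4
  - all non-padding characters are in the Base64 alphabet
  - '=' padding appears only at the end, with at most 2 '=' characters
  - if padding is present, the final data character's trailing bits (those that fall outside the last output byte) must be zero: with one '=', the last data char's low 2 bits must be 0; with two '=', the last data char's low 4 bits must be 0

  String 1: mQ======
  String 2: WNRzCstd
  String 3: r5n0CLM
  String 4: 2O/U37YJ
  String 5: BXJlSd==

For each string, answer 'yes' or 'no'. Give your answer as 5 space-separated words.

String 1: 'mQ======' → invalid (6 pad chars (max 2))
String 2: 'WNRzCstd' → valid
String 3: 'r5n0CLM' → invalid (len=7 not mult of 4)
String 4: '2O/U37YJ' → valid
String 5: 'BXJlSd==' → invalid (bad trailing bits)

Answer: no yes no yes no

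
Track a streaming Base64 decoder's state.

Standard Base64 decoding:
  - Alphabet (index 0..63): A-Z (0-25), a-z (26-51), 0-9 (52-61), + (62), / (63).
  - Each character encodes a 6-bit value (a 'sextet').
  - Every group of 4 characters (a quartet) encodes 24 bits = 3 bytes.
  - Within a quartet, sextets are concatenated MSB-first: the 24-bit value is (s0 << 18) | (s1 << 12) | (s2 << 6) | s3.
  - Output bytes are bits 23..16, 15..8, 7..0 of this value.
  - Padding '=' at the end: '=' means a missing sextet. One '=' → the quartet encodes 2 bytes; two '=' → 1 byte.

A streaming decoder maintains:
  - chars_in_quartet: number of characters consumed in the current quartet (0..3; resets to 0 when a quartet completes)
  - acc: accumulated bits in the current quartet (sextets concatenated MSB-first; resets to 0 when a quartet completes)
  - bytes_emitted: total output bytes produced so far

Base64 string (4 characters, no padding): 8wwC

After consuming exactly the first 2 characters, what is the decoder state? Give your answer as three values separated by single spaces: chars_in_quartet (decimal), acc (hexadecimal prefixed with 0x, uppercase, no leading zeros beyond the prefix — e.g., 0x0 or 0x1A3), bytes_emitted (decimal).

After char 0 ('8'=60): chars_in_quartet=1 acc=0x3C bytes_emitted=0
After char 1 ('w'=48): chars_in_quartet=2 acc=0xF30 bytes_emitted=0

Answer: 2 0xF30 0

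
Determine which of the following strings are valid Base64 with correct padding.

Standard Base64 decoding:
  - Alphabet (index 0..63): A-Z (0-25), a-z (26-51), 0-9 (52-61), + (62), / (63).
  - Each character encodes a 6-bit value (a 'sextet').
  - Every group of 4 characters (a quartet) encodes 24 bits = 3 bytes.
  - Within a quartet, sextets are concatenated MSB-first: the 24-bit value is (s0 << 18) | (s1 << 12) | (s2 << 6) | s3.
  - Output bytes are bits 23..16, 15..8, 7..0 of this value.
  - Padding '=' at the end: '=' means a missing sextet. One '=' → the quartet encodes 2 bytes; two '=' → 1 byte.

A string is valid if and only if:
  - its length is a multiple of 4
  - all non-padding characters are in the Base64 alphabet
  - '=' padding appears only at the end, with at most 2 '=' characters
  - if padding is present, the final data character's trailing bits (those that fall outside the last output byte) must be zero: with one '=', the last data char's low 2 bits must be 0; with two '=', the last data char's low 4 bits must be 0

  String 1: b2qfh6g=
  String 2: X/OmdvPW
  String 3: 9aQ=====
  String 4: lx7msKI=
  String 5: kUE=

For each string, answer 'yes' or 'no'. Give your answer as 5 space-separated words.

Answer: yes yes no yes yes

Derivation:
String 1: 'b2qfh6g=' → valid
String 2: 'X/OmdvPW' → valid
String 3: '9aQ=====' → invalid (5 pad chars (max 2))
String 4: 'lx7msKI=' → valid
String 5: 'kUE=' → valid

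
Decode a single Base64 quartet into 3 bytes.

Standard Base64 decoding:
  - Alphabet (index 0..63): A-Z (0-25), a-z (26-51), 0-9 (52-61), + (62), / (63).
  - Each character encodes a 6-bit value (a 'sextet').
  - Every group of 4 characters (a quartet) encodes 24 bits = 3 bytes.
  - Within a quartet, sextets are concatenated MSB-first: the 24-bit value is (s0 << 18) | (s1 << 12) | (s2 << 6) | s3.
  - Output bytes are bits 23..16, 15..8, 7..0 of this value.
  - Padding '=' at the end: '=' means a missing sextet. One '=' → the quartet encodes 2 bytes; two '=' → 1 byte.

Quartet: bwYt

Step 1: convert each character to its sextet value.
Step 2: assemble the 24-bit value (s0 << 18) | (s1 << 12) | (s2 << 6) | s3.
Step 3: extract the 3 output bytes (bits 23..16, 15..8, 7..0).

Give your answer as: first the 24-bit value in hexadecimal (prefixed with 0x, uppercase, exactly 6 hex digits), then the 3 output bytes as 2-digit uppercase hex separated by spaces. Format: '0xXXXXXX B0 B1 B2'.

Answer: 0x6F062D 6F 06 2D

Derivation:
Sextets: b=27, w=48, Y=24, t=45
24-bit: (27<<18) | (48<<12) | (24<<6) | 45
      = 0x6C0000 | 0x030000 | 0x000600 | 0x00002D
      = 0x6F062D
Bytes: (v>>16)&0xFF=6F, (v>>8)&0xFF=06, v&0xFF=2D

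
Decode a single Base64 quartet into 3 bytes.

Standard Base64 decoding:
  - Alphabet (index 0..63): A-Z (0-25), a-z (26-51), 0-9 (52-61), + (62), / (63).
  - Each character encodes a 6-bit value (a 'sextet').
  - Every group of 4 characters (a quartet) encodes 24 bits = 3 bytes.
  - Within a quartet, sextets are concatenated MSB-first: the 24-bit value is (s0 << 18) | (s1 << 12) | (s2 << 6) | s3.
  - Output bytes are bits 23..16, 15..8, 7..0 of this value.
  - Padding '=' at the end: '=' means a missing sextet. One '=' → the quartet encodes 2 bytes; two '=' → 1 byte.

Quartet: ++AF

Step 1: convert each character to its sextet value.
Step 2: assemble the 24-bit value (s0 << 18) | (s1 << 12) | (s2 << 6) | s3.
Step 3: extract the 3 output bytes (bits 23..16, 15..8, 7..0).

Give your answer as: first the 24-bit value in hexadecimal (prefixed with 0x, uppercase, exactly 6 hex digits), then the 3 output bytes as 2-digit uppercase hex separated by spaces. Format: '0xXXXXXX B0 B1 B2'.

Sextets: +=62, +=62, A=0, F=5
24-bit: (62<<18) | (62<<12) | (0<<6) | 5
      = 0xF80000 | 0x03E000 | 0x000000 | 0x000005
      = 0xFBE005
Bytes: (v>>16)&0xFF=FB, (v>>8)&0xFF=E0, v&0xFF=05

Answer: 0xFBE005 FB E0 05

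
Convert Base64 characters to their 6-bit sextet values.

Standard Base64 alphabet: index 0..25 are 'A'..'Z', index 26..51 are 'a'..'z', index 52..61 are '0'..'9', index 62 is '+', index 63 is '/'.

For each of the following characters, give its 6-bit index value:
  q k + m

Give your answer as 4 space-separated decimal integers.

Answer: 42 36 62 38

Derivation:
'q': a..z range, 26 + ord('q') − ord('a') = 42
'k': a..z range, 26 + ord('k') − ord('a') = 36
'+': index 62
'm': a..z range, 26 + ord('m') − ord('a') = 38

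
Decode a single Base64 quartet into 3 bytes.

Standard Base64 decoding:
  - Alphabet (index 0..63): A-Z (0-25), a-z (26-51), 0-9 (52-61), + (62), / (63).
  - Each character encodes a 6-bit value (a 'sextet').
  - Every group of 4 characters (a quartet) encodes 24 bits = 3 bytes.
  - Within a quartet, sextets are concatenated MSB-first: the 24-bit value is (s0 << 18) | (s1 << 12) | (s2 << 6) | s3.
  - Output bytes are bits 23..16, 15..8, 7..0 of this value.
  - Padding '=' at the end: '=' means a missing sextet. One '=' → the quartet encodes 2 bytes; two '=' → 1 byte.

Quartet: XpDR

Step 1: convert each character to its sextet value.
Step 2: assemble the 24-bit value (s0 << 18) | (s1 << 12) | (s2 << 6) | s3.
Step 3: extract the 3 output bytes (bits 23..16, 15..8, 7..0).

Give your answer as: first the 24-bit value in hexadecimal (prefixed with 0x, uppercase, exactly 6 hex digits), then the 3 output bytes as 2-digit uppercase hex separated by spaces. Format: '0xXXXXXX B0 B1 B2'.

Sextets: X=23, p=41, D=3, R=17
24-bit: (23<<18) | (41<<12) | (3<<6) | 17
      = 0x5C0000 | 0x029000 | 0x0000C0 | 0x000011
      = 0x5E90D1
Bytes: (v>>16)&0xFF=5E, (v>>8)&0xFF=90, v&0xFF=D1

Answer: 0x5E90D1 5E 90 D1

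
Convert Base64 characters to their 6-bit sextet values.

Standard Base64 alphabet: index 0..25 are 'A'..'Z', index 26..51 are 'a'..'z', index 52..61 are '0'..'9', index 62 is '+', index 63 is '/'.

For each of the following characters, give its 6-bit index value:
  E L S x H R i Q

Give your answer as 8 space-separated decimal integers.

'E': A..Z range, ord('E') − ord('A') = 4
'L': A..Z range, ord('L') − ord('A') = 11
'S': A..Z range, ord('S') − ord('A') = 18
'x': a..z range, 26 + ord('x') − ord('a') = 49
'H': A..Z range, ord('H') − ord('A') = 7
'R': A..Z range, ord('R') − ord('A') = 17
'i': a..z range, 26 + ord('i') − ord('a') = 34
'Q': A..Z range, ord('Q') − ord('A') = 16

Answer: 4 11 18 49 7 17 34 16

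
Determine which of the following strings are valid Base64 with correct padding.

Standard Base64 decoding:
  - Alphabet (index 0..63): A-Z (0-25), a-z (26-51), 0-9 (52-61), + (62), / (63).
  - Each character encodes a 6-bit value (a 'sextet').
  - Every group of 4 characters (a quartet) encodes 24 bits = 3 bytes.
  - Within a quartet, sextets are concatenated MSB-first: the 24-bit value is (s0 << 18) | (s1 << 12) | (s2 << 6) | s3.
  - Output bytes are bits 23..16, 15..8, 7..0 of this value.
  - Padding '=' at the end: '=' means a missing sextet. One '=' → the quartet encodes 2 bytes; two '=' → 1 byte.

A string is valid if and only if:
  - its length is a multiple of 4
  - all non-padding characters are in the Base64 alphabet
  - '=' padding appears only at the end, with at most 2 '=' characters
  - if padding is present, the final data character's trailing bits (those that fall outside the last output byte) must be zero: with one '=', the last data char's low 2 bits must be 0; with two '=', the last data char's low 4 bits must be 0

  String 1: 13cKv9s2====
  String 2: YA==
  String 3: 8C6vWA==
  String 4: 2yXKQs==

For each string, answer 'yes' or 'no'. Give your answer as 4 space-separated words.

Answer: no yes yes no

Derivation:
String 1: '13cKv9s2====' → invalid (4 pad chars (max 2))
String 2: 'YA==' → valid
String 3: '8C6vWA==' → valid
String 4: '2yXKQs==' → invalid (bad trailing bits)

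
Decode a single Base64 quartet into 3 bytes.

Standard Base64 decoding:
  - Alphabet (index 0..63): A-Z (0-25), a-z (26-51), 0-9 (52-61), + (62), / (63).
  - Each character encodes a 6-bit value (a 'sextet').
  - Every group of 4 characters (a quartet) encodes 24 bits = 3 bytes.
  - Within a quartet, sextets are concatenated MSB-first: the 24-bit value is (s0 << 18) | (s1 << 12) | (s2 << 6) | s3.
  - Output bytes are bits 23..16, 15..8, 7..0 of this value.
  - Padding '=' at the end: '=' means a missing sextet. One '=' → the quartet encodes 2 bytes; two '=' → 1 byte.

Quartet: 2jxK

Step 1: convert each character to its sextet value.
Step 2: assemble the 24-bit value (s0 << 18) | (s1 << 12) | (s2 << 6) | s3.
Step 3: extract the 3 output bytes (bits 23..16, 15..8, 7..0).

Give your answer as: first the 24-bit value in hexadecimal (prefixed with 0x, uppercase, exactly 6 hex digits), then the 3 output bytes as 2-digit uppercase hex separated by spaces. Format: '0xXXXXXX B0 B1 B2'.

Answer: 0xDA3C4A DA 3C 4A

Derivation:
Sextets: 2=54, j=35, x=49, K=10
24-bit: (54<<18) | (35<<12) | (49<<6) | 10
      = 0xD80000 | 0x023000 | 0x000C40 | 0x00000A
      = 0xDA3C4A
Bytes: (v>>16)&0xFF=DA, (v>>8)&0xFF=3C, v&0xFF=4A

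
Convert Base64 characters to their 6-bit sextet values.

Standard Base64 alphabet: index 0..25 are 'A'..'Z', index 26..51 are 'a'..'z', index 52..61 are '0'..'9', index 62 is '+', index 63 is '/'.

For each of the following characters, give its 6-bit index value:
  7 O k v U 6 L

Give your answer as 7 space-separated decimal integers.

Answer: 59 14 36 47 20 58 11

Derivation:
'7': 0..9 range, 52 + ord('7') − ord('0') = 59
'O': A..Z range, ord('O') − ord('A') = 14
'k': a..z range, 26 + ord('k') − ord('a') = 36
'v': a..z range, 26 + ord('v') − ord('a') = 47
'U': A..Z range, ord('U') − ord('A') = 20
'6': 0..9 range, 52 + ord('6') − ord('0') = 58
'L': A..Z range, ord('L') − ord('A') = 11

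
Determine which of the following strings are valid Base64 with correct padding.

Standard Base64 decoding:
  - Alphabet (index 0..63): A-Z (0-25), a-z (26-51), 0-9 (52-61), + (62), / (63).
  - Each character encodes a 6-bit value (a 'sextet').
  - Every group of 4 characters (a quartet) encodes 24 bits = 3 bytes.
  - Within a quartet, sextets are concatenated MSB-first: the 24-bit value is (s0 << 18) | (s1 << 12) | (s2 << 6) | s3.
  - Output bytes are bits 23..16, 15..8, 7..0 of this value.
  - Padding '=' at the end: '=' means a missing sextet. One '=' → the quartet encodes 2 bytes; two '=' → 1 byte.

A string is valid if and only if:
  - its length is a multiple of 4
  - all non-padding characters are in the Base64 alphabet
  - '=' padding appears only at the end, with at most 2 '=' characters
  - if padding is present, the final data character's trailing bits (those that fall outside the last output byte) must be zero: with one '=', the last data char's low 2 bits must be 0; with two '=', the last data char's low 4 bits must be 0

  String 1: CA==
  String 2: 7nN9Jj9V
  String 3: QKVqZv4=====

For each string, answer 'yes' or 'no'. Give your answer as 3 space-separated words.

String 1: 'CA==' → valid
String 2: '7nN9Jj9V' → valid
String 3: 'QKVqZv4=====' → invalid (5 pad chars (max 2))

Answer: yes yes no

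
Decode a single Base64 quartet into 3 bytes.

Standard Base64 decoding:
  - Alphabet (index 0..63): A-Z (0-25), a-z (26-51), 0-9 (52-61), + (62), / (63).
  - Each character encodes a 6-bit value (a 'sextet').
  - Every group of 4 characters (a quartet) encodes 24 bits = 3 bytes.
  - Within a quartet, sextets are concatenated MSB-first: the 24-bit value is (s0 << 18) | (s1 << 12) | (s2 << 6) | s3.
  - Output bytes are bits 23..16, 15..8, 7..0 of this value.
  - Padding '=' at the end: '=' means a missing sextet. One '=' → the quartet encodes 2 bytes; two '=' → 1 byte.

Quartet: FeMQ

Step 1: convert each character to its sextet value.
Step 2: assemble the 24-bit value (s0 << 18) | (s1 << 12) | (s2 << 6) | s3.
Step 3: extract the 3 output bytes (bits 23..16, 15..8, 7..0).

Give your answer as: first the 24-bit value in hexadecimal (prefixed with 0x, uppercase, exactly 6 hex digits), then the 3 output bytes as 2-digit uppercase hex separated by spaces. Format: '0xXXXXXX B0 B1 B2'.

Answer: 0x15E310 15 E3 10

Derivation:
Sextets: F=5, e=30, M=12, Q=16
24-bit: (5<<18) | (30<<12) | (12<<6) | 16
      = 0x140000 | 0x01E000 | 0x000300 | 0x000010
      = 0x15E310
Bytes: (v>>16)&0xFF=15, (v>>8)&0xFF=E3, v&0xFF=10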